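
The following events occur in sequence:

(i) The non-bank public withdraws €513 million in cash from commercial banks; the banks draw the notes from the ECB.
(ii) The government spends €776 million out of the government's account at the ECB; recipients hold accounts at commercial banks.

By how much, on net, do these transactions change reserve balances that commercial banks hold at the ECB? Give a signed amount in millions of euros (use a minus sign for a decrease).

+€263 million

ECB balance sheet:
  Assets:      no change
  Liabilities: Bank reserves +€263M, Currency in circulation +€513M, Government deposits −€776M
So the change in reserve balances that commercial banks hold at the ECB is +€263 million.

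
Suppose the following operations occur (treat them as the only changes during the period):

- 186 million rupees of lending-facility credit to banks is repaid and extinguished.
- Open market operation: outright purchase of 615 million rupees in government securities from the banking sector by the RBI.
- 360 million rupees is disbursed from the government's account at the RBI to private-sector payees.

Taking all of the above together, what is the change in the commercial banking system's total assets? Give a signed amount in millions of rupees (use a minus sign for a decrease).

+174 million

Discount-window repayment 186 million rupees: bank balance sheets shrink → −186M.
OMO purchase (from banks) 615 million rupees: just an asset swap on bank balance sheets → 0.
Government spending 360 million rupees: bank balance sheets expand → +360M.
Net: −186 + 0 + 360 = +174 million.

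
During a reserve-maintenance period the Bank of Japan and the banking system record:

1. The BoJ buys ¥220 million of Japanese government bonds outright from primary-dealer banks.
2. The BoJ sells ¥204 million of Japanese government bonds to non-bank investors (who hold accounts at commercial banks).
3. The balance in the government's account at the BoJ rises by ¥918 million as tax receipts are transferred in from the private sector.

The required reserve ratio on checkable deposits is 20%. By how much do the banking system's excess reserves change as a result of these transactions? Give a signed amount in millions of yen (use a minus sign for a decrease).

OMO purchase (from banks) ¥220 million: reserves +¥220M, deposits 0.
Asset sale (to non-banks) ¥204 million: reserves −¥204M, deposits −¥204M.
Government account inflow ¥918 million: reserves −¥918M, deposits −¥918M.
Totals: Δreserves = −¥902M, Δdeposits = −¥1122M.
Δrequired reserves = 20% × −¥1122M = −¥224.4M.
Δexcess reserves = Δreserves − Δrequired = −¥902M − (−¥224.4M) = -¥677.6 million.

-¥677.6 million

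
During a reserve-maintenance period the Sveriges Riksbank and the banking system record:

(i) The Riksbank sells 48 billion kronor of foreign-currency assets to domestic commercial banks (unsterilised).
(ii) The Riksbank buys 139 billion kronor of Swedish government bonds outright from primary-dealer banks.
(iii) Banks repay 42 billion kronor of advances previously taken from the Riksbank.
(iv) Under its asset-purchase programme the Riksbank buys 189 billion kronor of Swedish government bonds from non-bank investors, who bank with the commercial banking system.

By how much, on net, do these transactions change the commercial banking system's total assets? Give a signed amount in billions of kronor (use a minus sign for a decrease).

+147 billion

FX sale 48 billion kronor: just an asset swap on bank balance sheets → 0.
OMO purchase (from banks) 139 billion kronor: just an asset swap on bank balance sheets → 0.
Discount-window repayment 42 billion kronor: bank balance sheets shrink → −42B.
Asset purchase (from non-banks) 189 billion kronor: bank balance sheets expand → +189B.
Net: 0 + 0 − 42 + 189 = +147 billion.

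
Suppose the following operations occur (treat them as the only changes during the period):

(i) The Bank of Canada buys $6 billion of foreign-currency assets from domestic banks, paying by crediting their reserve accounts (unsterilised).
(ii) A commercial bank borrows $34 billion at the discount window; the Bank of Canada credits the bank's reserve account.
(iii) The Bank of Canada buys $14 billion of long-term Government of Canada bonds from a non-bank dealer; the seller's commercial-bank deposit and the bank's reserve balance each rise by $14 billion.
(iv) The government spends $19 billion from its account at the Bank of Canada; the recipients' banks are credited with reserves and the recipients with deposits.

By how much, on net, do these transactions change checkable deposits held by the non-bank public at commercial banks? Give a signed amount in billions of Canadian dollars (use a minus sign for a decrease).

Bank of Canada balance sheet:
  Assets:      Securities +$14B, Loans to banks +$34B, Foreign assets +$6B
  Liabilities: Bank reserves +$73B, Government deposits −$19B
Commercial banking system:
  Assets:      Reserves at CB +$73B, Foreign assets −$6B
  Liabilities: Checkable deposits +$33B, Borrowings from CB +$34B
So the change in checkable deposits held by the non-bank public at commercial banks is +$33 billion.

+$33 billion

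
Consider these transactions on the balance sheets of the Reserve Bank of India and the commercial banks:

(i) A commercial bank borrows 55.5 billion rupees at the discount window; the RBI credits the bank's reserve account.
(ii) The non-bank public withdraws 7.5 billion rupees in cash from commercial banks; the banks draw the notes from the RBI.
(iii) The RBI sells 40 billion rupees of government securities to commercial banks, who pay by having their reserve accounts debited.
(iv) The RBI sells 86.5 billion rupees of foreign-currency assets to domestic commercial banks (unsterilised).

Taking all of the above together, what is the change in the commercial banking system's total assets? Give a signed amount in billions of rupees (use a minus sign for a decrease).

RBI balance sheet:
  Assets:      Securities −40B, Loans to banks +55.5B, Foreign assets −86.5B
  Liabilities: Bank reserves −78.5B, Currency in circulation +7.5B
Commercial banking system:
  Assets:      Reserves at CB −78.5B, Securities +40B, Foreign assets +86.5B
  Liabilities: Checkable deposits −7.5B, Borrowings from CB +55.5B
Change in total bank assets = +48 billion.

+48 billion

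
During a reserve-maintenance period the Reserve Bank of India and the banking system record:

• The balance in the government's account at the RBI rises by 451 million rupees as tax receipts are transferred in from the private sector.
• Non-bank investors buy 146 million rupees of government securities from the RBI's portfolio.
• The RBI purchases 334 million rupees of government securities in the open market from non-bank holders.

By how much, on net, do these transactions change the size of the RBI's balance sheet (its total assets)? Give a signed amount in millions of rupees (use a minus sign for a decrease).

Government account inflow 451 million rupees: only the composition of liabilities changes → 0.
Asset sale (to non-banks) 146 million rupees: an RBI asset is shed → −146M.
Asset purchase (from non-banks) 334 million rupees: an RBI asset is acquired → +334M.
Net: 0 − 146 + 334 = +188 million.

+188 million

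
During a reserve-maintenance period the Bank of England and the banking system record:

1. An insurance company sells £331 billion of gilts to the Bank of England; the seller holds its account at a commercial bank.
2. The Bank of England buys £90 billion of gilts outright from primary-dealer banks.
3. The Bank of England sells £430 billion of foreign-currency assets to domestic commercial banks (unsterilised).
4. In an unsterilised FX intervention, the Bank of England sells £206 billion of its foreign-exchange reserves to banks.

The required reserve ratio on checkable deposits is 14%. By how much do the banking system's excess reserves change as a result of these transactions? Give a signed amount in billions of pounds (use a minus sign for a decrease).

-£261.34 billion

Asset purchase (from non-banks) £331 billion: reserves +£331B, deposits +£331B.
OMO purchase (from banks) £90 billion: reserves +£90B, deposits 0.
FX sale £430 billion: reserves −£430B, deposits 0.
FX sale £206 billion: reserves −£206B, deposits 0.
Totals: Δreserves = −£215B, Δdeposits = +£331B.
Δrequired reserves = 14% × +£331B = +£46.34B.
Δexcess reserves = Δreserves − Δrequired = −£215B − (+£46.34B) = -£261.34 billion.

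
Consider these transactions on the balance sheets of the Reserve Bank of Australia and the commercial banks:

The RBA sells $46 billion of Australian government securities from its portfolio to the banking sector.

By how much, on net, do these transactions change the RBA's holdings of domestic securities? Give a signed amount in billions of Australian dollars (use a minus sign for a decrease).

RBA balance sheet:
  Assets:      Securities −$46B
  Liabilities: Bank reserves −$46B
Commercial banking system:
  Assets:      Reserves at CB −$46B, Securities +$46B
  Liabilities: no change
So the change in the RBA's holdings of domestic securities is -$46 billion.

-$46 billion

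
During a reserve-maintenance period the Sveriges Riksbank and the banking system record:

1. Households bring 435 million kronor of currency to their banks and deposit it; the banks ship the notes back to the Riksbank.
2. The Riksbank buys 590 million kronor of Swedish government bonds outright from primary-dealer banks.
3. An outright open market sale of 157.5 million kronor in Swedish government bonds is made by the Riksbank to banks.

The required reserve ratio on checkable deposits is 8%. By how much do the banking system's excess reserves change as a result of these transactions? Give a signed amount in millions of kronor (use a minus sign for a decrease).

Currency deposit 435 million kronor: reserves +435M, deposits +435M.
OMO purchase (from banks) 590 million kronor: reserves +590M, deposits 0.
OMO sale (to banks) 157.5 million kronor: reserves −157.5M, deposits 0.
Totals: Δreserves = +867.5M, Δdeposits = +435M.
Δrequired reserves = 8% × +435M = +34.8M.
Δexcess reserves = Δreserves − Δrequired = +867.5M − (+34.8M) = +832.7 million.

+832.7 million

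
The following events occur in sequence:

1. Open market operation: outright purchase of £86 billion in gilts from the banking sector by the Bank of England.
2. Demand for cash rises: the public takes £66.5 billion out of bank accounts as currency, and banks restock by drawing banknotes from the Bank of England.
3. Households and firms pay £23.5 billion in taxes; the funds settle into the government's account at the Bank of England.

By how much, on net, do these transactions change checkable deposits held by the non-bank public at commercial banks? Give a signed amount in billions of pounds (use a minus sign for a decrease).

-£90 billion

Bank of England balance sheet:
  Assets:      Securities +£86B
  Liabilities: Bank reserves −£4B, Currency in circulation +£66.5B, Government deposits +£23.5B
Commercial banking system:
  Assets:      Reserves at CB −£4B, Securities −£86B
  Liabilities: Checkable deposits −£90B
So the change in checkable deposits held by the non-bank public at commercial banks is -£90 billion.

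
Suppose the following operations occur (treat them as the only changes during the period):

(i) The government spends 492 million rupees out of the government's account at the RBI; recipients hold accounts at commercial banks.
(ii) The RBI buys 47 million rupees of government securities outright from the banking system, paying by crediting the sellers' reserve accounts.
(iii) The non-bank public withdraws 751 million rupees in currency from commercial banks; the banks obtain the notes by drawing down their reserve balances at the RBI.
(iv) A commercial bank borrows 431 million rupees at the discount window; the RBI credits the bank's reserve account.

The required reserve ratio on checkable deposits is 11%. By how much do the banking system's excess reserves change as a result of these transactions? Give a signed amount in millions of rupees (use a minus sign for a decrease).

+247.49 million

Government spending 492 million rupees: reserves +492M, deposits +492M.
OMO purchase (from banks) 47 million rupees: reserves +47M, deposits 0.
Currency withdrawal 751 million rupees: reserves −751M, deposits −751M.
Discount-window loan 431 million rupees: reserves +431M, deposits 0.
Totals: Δreserves = +219M, Δdeposits = −259M.
Δrequired reserves = 11% × −259M = −28.49M.
Δexcess reserves = Δreserves − Δrequired = +219M − (−28.49M) = +247.49 million.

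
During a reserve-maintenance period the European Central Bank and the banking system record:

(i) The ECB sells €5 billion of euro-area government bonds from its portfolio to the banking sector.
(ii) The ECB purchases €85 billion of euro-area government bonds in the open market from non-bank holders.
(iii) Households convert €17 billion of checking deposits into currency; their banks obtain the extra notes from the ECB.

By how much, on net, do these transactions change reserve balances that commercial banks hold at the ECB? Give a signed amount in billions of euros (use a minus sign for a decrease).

ECB balance sheet:
  Assets:      Securities +€80B
  Liabilities: Bank reserves +€63B, Currency in circulation +€17B
Commercial banking system:
  Assets:      Reserves at CB +€63B, Securities +€5B
  Liabilities: Checkable deposits +€68B
So the change in reserve balances that commercial banks hold at the ECB is +€63 billion.

+€63 billion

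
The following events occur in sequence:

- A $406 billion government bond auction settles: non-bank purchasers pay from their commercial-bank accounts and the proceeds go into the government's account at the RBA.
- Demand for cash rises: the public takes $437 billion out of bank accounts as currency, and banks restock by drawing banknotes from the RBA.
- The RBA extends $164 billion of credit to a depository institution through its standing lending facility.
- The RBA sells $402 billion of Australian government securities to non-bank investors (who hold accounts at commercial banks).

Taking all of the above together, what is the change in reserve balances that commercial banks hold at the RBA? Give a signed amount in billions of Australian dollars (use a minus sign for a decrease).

-$1081 billion

RBA balance sheet:
  Assets:      Securities −$402B, Loans to banks +$164B
  Liabilities: Bank reserves −$1081B, Currency in circulation +$437B, Government deposits +$406B
So the change in reserve balances that commercial banks hold at the RBA is -$1081 billion.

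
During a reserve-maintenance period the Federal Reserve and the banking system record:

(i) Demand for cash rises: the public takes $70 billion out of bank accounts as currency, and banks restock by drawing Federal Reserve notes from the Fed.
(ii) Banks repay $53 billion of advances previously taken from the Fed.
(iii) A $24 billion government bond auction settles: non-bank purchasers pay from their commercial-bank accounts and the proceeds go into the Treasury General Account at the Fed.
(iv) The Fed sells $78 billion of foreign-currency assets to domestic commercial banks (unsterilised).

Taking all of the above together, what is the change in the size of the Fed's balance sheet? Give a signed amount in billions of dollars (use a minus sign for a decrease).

-$131 billion

Fed balance sheet:
  Assets:      Loans to banks −$53B, Foreign assets −$78B
  Liabilities: Bank reserves −$225B, Currency in circulation +$70B, Government deposits +$24B
Change in total Fed assets = -$131 billion.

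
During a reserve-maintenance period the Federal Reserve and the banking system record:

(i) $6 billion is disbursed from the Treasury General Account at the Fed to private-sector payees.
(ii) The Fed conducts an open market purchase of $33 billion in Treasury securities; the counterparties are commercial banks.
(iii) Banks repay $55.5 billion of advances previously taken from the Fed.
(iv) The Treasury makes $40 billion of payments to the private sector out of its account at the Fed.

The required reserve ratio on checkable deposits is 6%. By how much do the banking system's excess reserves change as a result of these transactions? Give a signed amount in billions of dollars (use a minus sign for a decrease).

+$20.74 billion

Government spending $6 billion: reserves +$6B, deposits +$6B.
OMO purchase (from banks) $33 billion: reserves +$33B, deposits 0.
Discount-window repayment $55.5 billion: reserves −$55.5B, deposits 0.
Government spending $40 billion: reserves +$40B, deposits +$40B.
Totals: Δreserves = +$23.5B, Δdeposits = +$46B.
Δrequired reserves = 6% × +$46B = +$2.76B.
Δexcess reserves = Δreserves − Δrequired = +$23.5B − (+$2.76B) = +$20.74 billion.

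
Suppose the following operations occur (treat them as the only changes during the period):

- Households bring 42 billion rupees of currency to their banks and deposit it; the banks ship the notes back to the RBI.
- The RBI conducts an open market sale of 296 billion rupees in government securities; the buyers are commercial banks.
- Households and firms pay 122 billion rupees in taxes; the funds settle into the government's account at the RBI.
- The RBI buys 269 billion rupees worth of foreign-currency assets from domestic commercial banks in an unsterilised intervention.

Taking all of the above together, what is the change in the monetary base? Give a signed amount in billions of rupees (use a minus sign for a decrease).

-149 billion

Currency deposit 42 billion rupees: just a shift between currency and reserves — both are base money → 0.
OMO sale (to banks) 296 billion rupees: RBI balance sheet contracts → −296B.
Government account inflow 122 billion rupees: reserves shift to a non-base liability → −122B.
FX purchase 269 billion rupees: RBI balance sheet expands → +269B.
Net: 0 − 296 − 122 + 269 = -149 billion.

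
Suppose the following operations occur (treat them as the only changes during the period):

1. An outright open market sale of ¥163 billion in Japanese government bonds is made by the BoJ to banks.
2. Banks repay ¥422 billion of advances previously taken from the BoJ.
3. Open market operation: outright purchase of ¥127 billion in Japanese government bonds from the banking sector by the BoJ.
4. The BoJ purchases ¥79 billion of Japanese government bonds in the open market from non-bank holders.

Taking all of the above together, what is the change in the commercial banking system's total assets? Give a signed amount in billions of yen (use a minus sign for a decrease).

BoJ balance sheet:
  Assets:      Securities +¥43B, Loans to banks −¥422B
  Liabilities: Bank reserves −¥379B
Commercial banking system:
  Assets:      Reserves at CB −¥379B, Securities +¥36B
  Liabilities: Checkable deposits +¥79B, Borrowings from CB −¥422B
Change in total bank assets = -¥343 billion.

-¥343 billion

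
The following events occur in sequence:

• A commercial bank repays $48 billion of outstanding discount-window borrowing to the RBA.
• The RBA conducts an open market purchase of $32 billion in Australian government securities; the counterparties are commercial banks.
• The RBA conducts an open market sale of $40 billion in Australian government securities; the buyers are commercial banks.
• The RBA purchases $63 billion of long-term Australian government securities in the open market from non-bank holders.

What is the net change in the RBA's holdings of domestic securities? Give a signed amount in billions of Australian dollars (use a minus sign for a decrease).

+$55 billion

Discount-window repayment $48 billion: the RBA's securities portfolio is untouched → 0.
OMO purchase (from banks) $32 billion: securities added to the RBA's portfolio → +$32B.
OMO sale (to banks) $40 billion: securities removed from the RBA's portfolio → −$40B.
Asset purchase (from non-banks) $63 billion: securities added to the RBA's portfolio → +$63B.
Net: 0 + 32 − 40 + 63 = +$55 billion.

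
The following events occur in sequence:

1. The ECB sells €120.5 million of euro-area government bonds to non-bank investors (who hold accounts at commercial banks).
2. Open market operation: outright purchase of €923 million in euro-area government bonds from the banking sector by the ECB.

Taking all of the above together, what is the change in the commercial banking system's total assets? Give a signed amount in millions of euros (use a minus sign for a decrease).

-€120.5 million

Asset sale (to non-banks) €120.5 million: bank balance sheets shrink → −€120.5M.
OMO purchase (from banks) €923 million: just an asset swap on bank balance sheets → 0.
Net: −120.5 + 0 = -€120.5 million.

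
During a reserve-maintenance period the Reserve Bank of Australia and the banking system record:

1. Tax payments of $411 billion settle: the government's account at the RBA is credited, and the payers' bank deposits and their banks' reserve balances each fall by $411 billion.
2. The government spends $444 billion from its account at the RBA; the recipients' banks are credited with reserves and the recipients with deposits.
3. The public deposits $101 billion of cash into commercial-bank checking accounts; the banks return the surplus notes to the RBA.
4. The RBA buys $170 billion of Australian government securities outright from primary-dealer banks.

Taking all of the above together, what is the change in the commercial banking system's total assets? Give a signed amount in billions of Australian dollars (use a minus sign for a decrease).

+$134 billion

RBA balance sheet:
  Assets:      Securities +$170B
  Liabilities: Bank reserves +$304B, Currency in circulation −$101B, Government deposits −$33B
Commercial banking system:
  Assets:      Reserves at CB +$304B, Securities −$170B
  Liabilities: Checkable deposits +$134B
Change in total bank assets = +$134 billion.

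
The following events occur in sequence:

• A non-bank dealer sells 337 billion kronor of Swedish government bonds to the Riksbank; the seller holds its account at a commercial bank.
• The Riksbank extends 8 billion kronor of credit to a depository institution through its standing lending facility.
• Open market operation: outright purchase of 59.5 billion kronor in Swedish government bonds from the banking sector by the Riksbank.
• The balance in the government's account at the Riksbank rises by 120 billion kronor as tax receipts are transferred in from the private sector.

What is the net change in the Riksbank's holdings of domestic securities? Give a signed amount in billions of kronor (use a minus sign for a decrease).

Asset purchase (from non-banks) 337 billion kronor: securities added to the Riksbank's portfolio → +337B.
Discount-window loan 8 billion kronor: the Riksbank's securities portfolio is untouched → 0.
OMO purchase (from banks) 59.5 billion kronor: securities added to the Riksbank's portfolio → +59.5B.
Government account inflow 120 billion kronor: the Riksbank's securities portfolio is untouched → 0.
Net: 337 + 0 + 59.5 + 0 = +396.5 billion.

+396.5 billion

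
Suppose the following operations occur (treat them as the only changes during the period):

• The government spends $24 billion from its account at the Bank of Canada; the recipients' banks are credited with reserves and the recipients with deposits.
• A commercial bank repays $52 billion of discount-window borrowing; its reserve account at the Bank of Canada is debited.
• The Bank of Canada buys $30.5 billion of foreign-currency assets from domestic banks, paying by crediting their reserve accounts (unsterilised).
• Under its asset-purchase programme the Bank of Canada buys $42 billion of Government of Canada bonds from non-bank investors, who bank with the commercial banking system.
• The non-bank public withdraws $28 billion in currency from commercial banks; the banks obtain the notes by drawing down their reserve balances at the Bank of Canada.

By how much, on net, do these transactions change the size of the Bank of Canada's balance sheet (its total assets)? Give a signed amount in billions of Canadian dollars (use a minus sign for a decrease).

Bank of Canada balance sheet:
  Assets:      Securities +$42B, Loans to banks −$52B, Foreign assets +$30.5B
  Liabilities: Bank reserves +$16.5B, Currency in circulation +$28B, Government deposits −$24B
Change in total Bank of Canada assets = +$20.5 billion.

+$20.5 billion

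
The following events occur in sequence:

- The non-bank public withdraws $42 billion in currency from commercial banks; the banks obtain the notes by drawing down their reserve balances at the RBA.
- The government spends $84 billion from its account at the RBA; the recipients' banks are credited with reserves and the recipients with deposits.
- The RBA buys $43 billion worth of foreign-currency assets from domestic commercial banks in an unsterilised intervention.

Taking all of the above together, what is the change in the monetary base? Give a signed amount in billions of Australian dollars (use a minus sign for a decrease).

RBA balance sheet:
  Assets:      Foreign assets +$43B
  Liabilities: Bank reserves +$85B, Currency in circulation +$42B, Government deposits −$84B
Monetary base = currency + reserves: +$42B + (+$85B) = +$127 billion.

+$127 billion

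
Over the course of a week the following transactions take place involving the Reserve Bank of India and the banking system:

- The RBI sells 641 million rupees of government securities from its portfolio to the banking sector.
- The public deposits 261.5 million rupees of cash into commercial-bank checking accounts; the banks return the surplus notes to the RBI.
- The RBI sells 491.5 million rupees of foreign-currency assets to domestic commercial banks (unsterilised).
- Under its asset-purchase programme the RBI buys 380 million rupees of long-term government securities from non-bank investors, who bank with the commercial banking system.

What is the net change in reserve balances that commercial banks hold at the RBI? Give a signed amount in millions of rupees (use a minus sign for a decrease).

RBI balance sheet:
  Assets:      Securities −261M, Foreign assets −491.5M
  Liabilities: Bank reserves −491M, Currency in circulation −261.5M
So the change in reserve balances that commercial banks hold at the RBI is -491 million.

-491 million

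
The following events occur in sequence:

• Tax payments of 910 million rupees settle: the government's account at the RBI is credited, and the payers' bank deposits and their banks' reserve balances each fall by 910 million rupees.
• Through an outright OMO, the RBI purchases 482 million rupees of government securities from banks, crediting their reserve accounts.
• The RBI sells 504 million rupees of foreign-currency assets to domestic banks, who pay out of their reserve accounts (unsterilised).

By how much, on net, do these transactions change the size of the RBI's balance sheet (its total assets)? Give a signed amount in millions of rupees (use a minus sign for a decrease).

-22 million

Government account inflow 910 million rupees: only the composition of liabilities changes → 0.
OMO purchase (from banks) 482 million rupees: an RBI asset is acquired → +482M.
FX sale 504 million rupees: an RBI asset is shed → −504M.
Net: 0 + 482 − 504 = -22 million.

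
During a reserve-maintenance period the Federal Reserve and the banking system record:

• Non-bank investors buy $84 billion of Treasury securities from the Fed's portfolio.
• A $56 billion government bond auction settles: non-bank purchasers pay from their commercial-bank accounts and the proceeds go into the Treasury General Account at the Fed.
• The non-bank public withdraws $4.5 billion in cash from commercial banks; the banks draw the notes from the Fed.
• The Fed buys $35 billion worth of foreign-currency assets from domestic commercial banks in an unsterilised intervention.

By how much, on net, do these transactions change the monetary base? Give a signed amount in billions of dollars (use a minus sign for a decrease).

-$105 billion

Fed balance sheet:
  Assets:      Securities −$84B, Foreign assets +$35B
  Liabilities: Bank reserves −$109.5B, Currency in circulation +$4.5B, Government deposits +$56B
Monetary base = currency + reserves: +$4.5B + (−$109.5B) = -$105 billion.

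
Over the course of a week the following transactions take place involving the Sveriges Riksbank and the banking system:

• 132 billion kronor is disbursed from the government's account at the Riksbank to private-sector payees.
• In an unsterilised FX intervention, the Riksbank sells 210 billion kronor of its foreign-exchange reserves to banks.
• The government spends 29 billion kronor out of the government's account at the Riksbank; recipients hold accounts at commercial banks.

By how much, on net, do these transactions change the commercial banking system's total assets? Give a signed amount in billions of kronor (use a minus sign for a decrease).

+161 billion

Riksbank balance sheet:
  Assets:      Foreign assets −210B
  Liabilities: Bank reserves −49B, Government deposits −161B
Commercial banking system:
  Assets:      Reserves at CB −49B, Foreign assets +210B
  Liabilities: Checkable deposits +161B
Change in total bank assets = +161 billion.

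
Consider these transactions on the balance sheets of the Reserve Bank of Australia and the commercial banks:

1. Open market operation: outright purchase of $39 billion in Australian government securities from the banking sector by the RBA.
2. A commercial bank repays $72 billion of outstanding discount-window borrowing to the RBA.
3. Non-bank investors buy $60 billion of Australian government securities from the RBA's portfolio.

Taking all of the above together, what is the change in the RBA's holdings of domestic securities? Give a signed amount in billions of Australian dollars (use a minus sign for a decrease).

OMO purchase (from banks) $39 billion: securities added to the RBA's portfolio → +$39B.
Discount-window repayment $72 billion: the RBA's securities portfolio is untouched → 0.
Asset sale (to non-banks) $60 billion: securities removed from the RBA's portfolio → −$60B.
Net: 39 + 0 − 60 = -$21 billion.

-$21 billion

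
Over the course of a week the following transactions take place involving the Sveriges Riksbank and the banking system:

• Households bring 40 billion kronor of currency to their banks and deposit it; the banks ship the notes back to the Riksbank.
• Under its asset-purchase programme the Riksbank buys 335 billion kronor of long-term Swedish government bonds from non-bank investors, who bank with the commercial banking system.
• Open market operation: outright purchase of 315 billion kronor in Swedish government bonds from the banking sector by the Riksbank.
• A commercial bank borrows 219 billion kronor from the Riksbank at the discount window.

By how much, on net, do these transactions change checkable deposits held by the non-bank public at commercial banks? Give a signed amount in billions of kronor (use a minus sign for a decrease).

Currency deposit 40 billion kronor: non-bank counterparties' bank balances rise → +40B.
Asset purchase (from non-banks) 335 billion kronor: non-bank counterparties' bank balances rise → +335B.
OMO purchase (from banks) 315 billion kronor: the counterparty is a bank, so public deposits are unchanged → 0.
Discount-window loan 219 billion kronor: the counterparty is a bank, so public deposits are unchanged → 0.
Net: 40 + 335 + 0 + 0 = +375 billion.

+375 billion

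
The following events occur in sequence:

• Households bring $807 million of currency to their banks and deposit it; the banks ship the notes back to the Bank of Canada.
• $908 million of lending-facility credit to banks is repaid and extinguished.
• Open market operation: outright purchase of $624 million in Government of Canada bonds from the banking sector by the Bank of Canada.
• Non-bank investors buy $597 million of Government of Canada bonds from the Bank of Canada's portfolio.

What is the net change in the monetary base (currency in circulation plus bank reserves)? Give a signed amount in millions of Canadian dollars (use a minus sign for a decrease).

-$881 million

Currency deposit $807 million: just a shift between currency and reserves — both are base money → 0.
Discount-window repayment $908 million: Bank of Canada balance sheet contracts → −$908M.
OMO purchase (from banks) $624 million: Bank of Canada balance sheet expands → +$624M.
Asset sale (to non-banks) $597 million: Bank of Canada balance sheet contracts → −$597M.
Net: 0 − 908 + 624 − 597 = -$881 million.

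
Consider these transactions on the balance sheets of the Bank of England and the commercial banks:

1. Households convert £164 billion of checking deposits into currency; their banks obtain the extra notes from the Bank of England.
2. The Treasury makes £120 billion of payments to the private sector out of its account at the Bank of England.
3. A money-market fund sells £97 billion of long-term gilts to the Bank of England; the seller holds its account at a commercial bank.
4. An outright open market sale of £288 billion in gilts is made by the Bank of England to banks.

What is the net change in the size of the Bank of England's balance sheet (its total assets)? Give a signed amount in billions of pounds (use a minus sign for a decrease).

Currency withdrawal £164 billion: only the composition of liabilities changes → 0.
Government spending £120 billion: only the composition of liabilities changes → 0.
Asset purchase (from non-banks) £97 billion: a Bank of England asset is acquired → +£97B.
OMO sale (to banks) £288 billion: a Bank of England asset is shed → −£288B.
Net: 0 + 0 + 97 − 288 = -£191 billion.

-£191 billion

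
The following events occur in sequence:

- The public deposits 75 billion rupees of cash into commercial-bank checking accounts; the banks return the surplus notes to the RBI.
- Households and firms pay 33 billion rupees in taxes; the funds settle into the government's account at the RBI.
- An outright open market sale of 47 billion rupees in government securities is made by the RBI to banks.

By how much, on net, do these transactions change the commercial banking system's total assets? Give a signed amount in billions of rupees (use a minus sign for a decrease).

Currency deposit 75 billion rupees: bank balance sheets expand → +75B.
Government account inflow 33 billion rupees: bank balance sheets shrink → −33B.
OMO sale (to banks) 47 billion rupees: just an asset swap on bank balance sheets → 0.
Net: 75 − 33 + 0 = +42 billion.

+42 billion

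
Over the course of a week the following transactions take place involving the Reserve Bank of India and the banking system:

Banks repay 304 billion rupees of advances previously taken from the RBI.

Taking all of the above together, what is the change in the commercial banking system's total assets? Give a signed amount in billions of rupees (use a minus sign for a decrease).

-304 billion

RBI balance sheet:
  Assets:      Loans to banks −304B
  Liabilities: Bank reserves −304B
Commercial banking system:
  Assets:      Reserves at CB −304B
  Liabilities: Borrowings from CB −304B
Change in total bank assets = -304 billion.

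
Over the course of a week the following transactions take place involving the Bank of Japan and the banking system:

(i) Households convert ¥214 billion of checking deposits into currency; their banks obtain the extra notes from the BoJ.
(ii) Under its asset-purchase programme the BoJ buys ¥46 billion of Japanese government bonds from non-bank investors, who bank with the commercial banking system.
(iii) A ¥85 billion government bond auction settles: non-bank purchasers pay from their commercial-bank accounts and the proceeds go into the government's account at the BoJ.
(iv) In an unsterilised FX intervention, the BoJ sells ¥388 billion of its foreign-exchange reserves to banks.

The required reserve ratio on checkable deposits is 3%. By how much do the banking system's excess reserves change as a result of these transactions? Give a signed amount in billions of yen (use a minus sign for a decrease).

-¥633.41 billion

Currency withdrawal ¥214 billion: reserves −¥214B, deposits −¥214B.
Asset purchase (from non-banks) ¥46 billion: reserves +¥46B, deposits +¥46B.
Government account inflow ¥85 billion: reserves −¥85B, deposits −¥85B.
FX sale ¥388 billion: reserves −¥388B, deposits 0.
Totals: Δreserves = −¥641B, Δdeposits = −¥253B.
Δrequired reserves = 3% × −¥253B = −¥7.59B.
Δexcess reserves = Δreserves − Δrequired = −¥641B − (−¥7.59B) = -¥633.41 billion.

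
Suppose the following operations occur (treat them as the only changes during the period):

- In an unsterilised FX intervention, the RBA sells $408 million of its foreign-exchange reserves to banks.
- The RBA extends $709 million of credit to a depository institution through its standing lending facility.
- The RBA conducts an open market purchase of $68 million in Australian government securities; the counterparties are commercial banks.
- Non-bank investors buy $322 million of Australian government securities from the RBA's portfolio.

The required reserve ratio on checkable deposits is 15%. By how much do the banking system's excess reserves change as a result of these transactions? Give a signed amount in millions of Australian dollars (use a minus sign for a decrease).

+$95.3 million

FX sale $408 million: reserves −$408M, deposits 0.
Discount-window loan $709 million: reserves +$709M, deposits 0.
OMO purchase (from banks) $68 million: reserves +$68M, deposits 0.
Asset sale (to non-banks) $322 million: reserves −$322M, deposits −$322M.
Totals: Δreserves = +$47M, Δdeposits = −$322M.
Δrequired reserves = 15% × −$322M = −$48.3M.
Δexcess reserves = Δreserves − Δrequired = +$47M − (−$48.3M) = +$95.3 million.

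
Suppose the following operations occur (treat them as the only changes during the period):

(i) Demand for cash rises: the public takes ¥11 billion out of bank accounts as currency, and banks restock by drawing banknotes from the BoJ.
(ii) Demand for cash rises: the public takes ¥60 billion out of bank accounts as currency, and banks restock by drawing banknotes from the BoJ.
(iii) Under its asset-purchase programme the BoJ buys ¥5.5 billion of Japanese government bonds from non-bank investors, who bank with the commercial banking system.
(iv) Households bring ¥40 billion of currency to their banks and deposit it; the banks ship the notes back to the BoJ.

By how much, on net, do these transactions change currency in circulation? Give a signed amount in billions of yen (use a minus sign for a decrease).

+¥31 billion

Currency withdrawal ¥11 billion: notes leave the central bank → +¥11B.
Currency withdrawal ¥60 billion: notes leave the central bank → +¥60B.
Asset purchase (from non-banks) ¥5.5 billion: no currency enters or leaves circulation → 0.
Currency deposit ¥40 billion: notes return to the central bank → −¥40B.
Net: 11 + 60 + 0 − 40 = +¥31 billion.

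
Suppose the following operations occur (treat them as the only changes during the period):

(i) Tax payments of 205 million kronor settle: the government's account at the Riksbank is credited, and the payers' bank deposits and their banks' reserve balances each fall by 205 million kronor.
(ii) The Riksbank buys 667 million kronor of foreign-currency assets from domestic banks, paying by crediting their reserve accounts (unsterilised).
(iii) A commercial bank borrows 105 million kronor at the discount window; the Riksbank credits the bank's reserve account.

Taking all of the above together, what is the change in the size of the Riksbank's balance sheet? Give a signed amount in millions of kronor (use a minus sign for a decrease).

Government account inflow 205 million kronor: only the composition of liabilities changes → 0.
FX purchase 667 million kronor: a Riksbank asset is acquired → +667M.
Discount-window loan 105 million kronor: a Riksbank asset is acquired → +105M.
Net: 0 + 667 + 105 = +772 million.

+772 million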